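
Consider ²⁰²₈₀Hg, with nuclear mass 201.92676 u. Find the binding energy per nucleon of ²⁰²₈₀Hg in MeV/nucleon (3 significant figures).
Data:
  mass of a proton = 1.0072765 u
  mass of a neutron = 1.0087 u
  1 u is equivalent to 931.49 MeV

With 80 protons and 122 neutrons (A = 202):
Mass of separated nucleons = 80(1.0072765) + 122(1.0087) = 80.5821200 + 123.0614 = 203.6435200 u
Mass defect Δm = 203.6435200 − 201.92676 = 1.7167600 u
Binding energy = Δm·c² = 1.7167600 × 931.49 MeV/u = 1599.14 MeV
Dividing by A = 202 gives 7.917 MeV per nucleon.

7.92 MeV/nucleon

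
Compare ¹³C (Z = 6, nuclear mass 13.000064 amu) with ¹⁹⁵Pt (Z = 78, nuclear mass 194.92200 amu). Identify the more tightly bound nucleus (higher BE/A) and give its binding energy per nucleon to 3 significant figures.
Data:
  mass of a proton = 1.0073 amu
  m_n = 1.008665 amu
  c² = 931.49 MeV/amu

¹³C: Σm = 6(1.0073) + 7(1.008665) = 13.104455 amu; Δm = 0.104391 amu; E_B = 97.239 MeV; E_B/A = 7.480 MeV
¹⁹⁵Pt: Σm = 78(1.0073) + 117(1.008665) = 196.583205 amu; Δm = 1.661205 amu; E_B = 1547.4 MeV; E_B/A = 7.935 MeV
¹⁹⁵Pt has the higher binding energy per nucleon, so it is the more tightly bound nucleus.

¹⁹⁵Pt; 7.94 MeV/nucleon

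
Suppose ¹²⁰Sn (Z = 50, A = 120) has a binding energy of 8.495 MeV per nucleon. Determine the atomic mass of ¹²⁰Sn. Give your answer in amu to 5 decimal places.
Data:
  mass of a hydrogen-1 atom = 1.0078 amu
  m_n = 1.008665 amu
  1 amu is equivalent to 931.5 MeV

Total binding energy = 120 × 8.495 = 1019.400 MeV
Mass defect = 1019.400 MeV / (931.5 MeV/amu) = 1.0943639 amu
Constituent mass = 50(1.0078) + 70(1.008665) = 120.996550 amu
Atomic mass = 120.996550 − 1.0943639 = 119.9021861 amu ≈ 119.90219 amu (to 5 decimal places)

119.90219 amu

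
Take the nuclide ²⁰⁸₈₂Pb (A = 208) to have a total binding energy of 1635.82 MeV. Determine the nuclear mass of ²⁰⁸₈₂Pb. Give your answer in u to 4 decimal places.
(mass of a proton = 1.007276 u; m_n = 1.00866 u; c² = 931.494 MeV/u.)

Mass defect = 1635.82 MeV / (931.494 MeV/u) = 1.756125 u
Constituent mass = 82(1.007276) + 126(1.00866) = 209.687792 u
Nuclear mass = 209.687792 − 1.756125 = 207.931667 u ≈ 207.9317 u (to 4 decimal places)

207.9317 u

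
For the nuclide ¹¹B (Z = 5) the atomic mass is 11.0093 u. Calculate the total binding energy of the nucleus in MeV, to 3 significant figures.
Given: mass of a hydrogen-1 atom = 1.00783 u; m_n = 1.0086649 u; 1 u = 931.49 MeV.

Z = 5, so N = A − Z = 11 − 5 = 6.
Total constituent mass: 5 × 1.00783 + 6 × 1.0086649 = 11.0911394 u
The mass defect is 11.0911394 − 11.0093 = 0.0818394 u.
E_B = 0.0818394 × 931.49 = 76.2326 MeV

76.2 MeV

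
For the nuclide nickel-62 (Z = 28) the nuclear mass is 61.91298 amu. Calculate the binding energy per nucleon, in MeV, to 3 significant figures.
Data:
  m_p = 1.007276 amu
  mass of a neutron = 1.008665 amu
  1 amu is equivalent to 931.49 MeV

Z = 28, so N = A − Z = 62 − 28 = 34.
Total constituent mass: 28 × 1.007276 + 34 × 1.008665 = 62.498338 amu
The mass defect is 62.498338 − 61.91298 = 0.585358 amu.
Binding energy = Δm·c² = 0.585358 × 931.49 MeV/amu = 545.255 MeV
BE/A = 545.255 MeV / 62 = 8.794 MeV/nucleon

8.79 MeV/nucleon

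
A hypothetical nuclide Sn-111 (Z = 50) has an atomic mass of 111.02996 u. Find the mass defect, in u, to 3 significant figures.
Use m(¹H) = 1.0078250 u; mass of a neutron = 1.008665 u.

The nucleus contains 50 protons and 111 − 50 = 61 neutrons.
Total constituent mass: 50 × 1.0078250 + 61 × 1.008665 = 111.9198150 u
Δm = 111.9198150 − 111.02996 = 0.8898550 u

0.890 u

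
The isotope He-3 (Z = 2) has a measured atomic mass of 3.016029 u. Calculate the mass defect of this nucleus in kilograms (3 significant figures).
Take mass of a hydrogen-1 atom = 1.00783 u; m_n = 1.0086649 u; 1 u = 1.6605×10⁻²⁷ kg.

1.38e-29 kg

Z = 2, so N = A − Z = 3 − 2 = 1.
Σm = 2·m(¹H) + 1·m_n = 2.01566 + 1.0086649 = 3.0243249 u
Mass defect Δm = 3.0243249 − 3.016029 = 0.0082959 u
In SI units: 0.0082959 u × 1.6605×10⁻²⁷ kg/u = 1.3775e-29 kg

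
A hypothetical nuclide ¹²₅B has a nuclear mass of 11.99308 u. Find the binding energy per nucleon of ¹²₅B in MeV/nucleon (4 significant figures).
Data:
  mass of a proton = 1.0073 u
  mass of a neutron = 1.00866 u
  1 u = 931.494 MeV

8.076 MeV/nucleon

Z = 5, so N = A − Z = 12 − 5 = 7.
Total constituent mass: 5 × 1.0073 + 7 × 1.00866 = 12.09712 u
Δm = 12.09712 − 11.99308 = 0.10404 u
E_B = 0.10404 × 931.494 = 96.9126 MeV
Dividing by A = 12 gives 8.076 MeV per nucleon.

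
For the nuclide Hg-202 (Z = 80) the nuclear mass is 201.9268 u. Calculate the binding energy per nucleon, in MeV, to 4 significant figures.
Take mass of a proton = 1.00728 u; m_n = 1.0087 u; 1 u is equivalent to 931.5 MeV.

Total constituent mass: 80 × 1.00728 + 122 × 1.0087 = 203.64380 u
The mass defect is 203.64380 − 201.9268 = 1.71700 u.
Binding energy = Δm·c² = 1.71700 × 931.5 MeV/u = 1599.39 MeV
BE/A = 1599.39 MeV / 202 = 7.918 MeV/nucleon

7.918 MeV/nucleon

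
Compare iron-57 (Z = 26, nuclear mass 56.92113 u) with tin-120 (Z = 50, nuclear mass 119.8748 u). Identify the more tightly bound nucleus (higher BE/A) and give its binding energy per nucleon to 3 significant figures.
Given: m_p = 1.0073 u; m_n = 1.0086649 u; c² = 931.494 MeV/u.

iron-57: Σm = 26(1.0073) + 31(1.0086649) = 57.4584119 u; Δm = 0.5372819 u; E_B = 500.47 MeV; E_B/A = 8.780 MeV
tin-120: Σm = 50(1.0073) + 70(1.0086649) = 120.9715430 u; Δm = 1.0967430 u; E_B = 1021.6 MeV; E_B/A = 8.513 MeV
iron-57 has the higher binding energy per nucleon, so it is the more tightly bound nucleus.

iron-57; 8.78 MeV/nucleon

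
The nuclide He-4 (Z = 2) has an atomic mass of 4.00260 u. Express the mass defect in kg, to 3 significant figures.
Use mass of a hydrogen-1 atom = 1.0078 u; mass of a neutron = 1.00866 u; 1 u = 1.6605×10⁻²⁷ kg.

5.03e-29 kg

Mass of separated nucleons = 2(1.0078) + 2(1.00866) = 2.0156 + 2.01732 = 4.03292 u
The mass defect is 4.03292 − 4.00260 = 0.03032 u.
In SI units: 0.03032 u × 1.6605×10⁻²⁷ kg/u = 5.0346e-29 kg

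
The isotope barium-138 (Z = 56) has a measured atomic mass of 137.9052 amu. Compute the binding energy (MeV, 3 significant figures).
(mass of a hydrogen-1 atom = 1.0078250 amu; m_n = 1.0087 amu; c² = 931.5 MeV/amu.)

1160 MeV

With 56 protons and 82 neutrons (A = 138):
Total constituent mass: 56 × 1.0078250 + 82 × 1.0087 = 139.1516000 amu
The mass defect is 139.1516000 − 137.9052 = 1.2464000 amu.
Converting to energy: 1.2464000 amu × 931.5 MeV/amu = 1161.02 MeV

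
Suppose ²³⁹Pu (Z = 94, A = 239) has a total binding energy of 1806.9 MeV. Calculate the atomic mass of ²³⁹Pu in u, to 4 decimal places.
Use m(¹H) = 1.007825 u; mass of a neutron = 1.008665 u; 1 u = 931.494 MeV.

239.0522 u

Mass defect = 1806.9 MeV / (931.494 MeV/u) = 1.939787 u
Constituent mass = 94(1.007825) + 145(1.008665) = 240.991975 u
Atomic mass = 240.991975 − 1.939787 = 239.052188 u ≈ 239.0522 u (to 4 decimal places)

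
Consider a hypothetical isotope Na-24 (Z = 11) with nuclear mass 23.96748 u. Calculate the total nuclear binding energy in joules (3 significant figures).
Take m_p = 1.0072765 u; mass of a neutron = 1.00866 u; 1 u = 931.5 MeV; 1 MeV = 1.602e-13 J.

Σm = 11·m_p + 13·m_n = 11.0800415 + 13.11258 = 24.1926215 u
Mass defect Δm = 24.1926215 − 23.96748 = 0.2251415 u
Binding energy = Δm·c² = 0.2251415 × 931.5 MeV/u = 209.719 MeV
In joules: 209.719 MeV × 1.602e-13 J/MeV = 3.3597e-11 J

3.36e-11 J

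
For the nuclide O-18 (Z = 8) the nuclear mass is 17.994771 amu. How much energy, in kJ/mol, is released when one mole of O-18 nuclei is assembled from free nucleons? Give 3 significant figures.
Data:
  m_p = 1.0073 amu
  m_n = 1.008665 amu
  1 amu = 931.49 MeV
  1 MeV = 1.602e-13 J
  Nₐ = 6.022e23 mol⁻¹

With 8 protons and 10 neutrons (A = 18):
Σm = 8·m_p + 10·m_n = 8.0584 + 10.086650 = 18.145050 amu
Mass defect Δm = 18.145050 − 17.994771 = 0.150279 amu
E_B = 0.150279 × 931.49 = 139.983 MeV
Per nucleus in joules: 139.983 MeV × 1.602e-13 J/MeV = 2.2425e-11 J
Per mole: 2.2425e-11 J × 6.022e23 mol⁻¹ = 1.3504e+13 J/mol

1.35e+10 kJ/mol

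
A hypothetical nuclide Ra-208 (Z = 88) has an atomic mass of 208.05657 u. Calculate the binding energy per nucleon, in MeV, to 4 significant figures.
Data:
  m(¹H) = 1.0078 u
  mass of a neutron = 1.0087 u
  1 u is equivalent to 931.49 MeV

With 88 protons and 120 neutrons (A = 208):
Σm = 88·m(¹H) + 120·m_n = 88.6864 + 121.0440 = 209.7304 u
Mass defect Δm = 209.7304 − 208.05657 = 1.67383 u
Converting to energy: 1.67383 u × 931.49 MeV/u = 1559.16 MeV
BE/A = 1559.16 MeV / 208 = 7.496 MeV/nucleon

7.496 MeV/nucleon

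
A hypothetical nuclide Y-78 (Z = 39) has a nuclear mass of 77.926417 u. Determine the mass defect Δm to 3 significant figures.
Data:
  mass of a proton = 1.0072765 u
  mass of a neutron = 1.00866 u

Σm = 39·m_p + 39·m_n = 39.2837835 + 39.33774 = 78.6215235 u
Δm = 78.6215235 − 77.926417 = 0.6951065 u

0.695 u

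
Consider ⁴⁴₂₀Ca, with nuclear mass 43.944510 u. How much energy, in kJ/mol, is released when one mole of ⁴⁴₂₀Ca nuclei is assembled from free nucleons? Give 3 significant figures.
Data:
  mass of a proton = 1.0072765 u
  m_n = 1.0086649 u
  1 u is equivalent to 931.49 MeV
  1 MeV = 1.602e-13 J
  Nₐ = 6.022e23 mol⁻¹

Total constituent mass: 20 × 1.0072765 + 24 × 1.0086649 = 44.3534876 u
Δm = 44.3534876 − 43.944510 = 0.4089776 u
Binding energy = Δm·c² = 0.4089776 × 931.49 MeV/u = 380.959 MeV
Per nucleus in joules: 380.959 MeV × 1.602e-13 J/MeV = 6.1030e-11 J
Per mole: 6.1030e-11 J × 6.022e23 mol⁻¹ = 3.6752e+13 J/mol

3.68e+10 kJ/mol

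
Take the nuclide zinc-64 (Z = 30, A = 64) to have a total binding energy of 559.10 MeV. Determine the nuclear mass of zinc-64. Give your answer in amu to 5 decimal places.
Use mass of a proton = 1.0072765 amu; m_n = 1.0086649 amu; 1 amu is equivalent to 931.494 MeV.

Mass defect = 559.10 MeV / (931.494 MeV/amu) = 0.6002186 amu
Constituent mass = 30(1.0072765) + 34(1.0086649) = 64.5129016 amu
Nuclear mass = 64.5129016 − 0.6002186 = 63.9126830 amu ≈ 63.91268 amu (to 5 decimal places)

63.91268 amu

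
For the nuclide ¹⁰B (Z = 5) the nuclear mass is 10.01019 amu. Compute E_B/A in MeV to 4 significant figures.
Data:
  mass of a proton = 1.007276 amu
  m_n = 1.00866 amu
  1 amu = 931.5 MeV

6.473 MeV/nucleon

Z = 5, so N = A − Z = 10 − 5 = 5.
Σm = 5·m_p + 5·m_n = 5.036380 + 5.04330 = 10.079680 amu
Δm = 10.079680 − 10.01019 = 0.069490 amu
E_B = 0.069490 × 931.5 = 64.7299 MeV
Dividing by A = 10 gives 6.473 MeV per nucleon.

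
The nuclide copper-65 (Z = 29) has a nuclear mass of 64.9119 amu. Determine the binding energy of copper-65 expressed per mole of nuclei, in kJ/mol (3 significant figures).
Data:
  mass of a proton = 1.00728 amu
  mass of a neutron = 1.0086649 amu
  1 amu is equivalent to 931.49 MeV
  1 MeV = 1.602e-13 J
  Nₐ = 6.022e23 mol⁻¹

Total constituent mass: 29 × 1.00728 + 36 × 1.0086649 = 65.5230564 amu
Δm = 65.5230564 − 64.9119 = 0.6111564 amu
Binding energy = Δm·c² = 0.6111564 × 931.49 MeV/amu = 569.286 MeV
Per nucleus in joules: 569.286 MeV × 1.602e-13 J/MeV = 9.1200e-11 J
Per mole: 9.1200e-11 J × 6.022e23 mol⁻¹ = 5.4921e+13 J/mol

5.49e+10 kJ/mol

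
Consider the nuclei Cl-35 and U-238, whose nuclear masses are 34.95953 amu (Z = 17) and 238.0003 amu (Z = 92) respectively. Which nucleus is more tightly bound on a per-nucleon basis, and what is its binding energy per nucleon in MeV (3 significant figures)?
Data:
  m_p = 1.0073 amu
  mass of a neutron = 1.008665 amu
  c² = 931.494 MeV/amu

Cl-35: Σm = 17(1.0073) + 18(1.008665) = 35.280070 amu; Δm = 0.320540 amu; E_B = 298.58 MeV; E_B/A = 8.531 MeV
U-238: Σm = 92(1.0073) + 146(1.008665) = 239.936690 amu; Δm = 1.936390 amu; E_B = 1803.7 MeV; E_B/A = 7.579 MeV
Cl-35 has the higher binding energy per nucleon, so it is the more tightly bound nucleus.

Cl-35; 8.53 MeV/nucleon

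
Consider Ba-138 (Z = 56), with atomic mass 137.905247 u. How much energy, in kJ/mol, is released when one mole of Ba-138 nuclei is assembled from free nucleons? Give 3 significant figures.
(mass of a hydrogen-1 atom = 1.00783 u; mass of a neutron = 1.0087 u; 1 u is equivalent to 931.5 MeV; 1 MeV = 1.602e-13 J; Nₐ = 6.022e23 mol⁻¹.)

1.12e+11 kJ/mol

With 56 protons and 82 neutrons (A = 138):
Total constituent mass: 56 × 1.00783 + 82 × 1.0087 = 139.15188 u
The mass defect is 139.15188 − 137.905247 = 1.246633 u.
E_B = 1.246633 × 931.5 = 1161.24 MeV
Per nucleus in joules: 1161.24 MeV × 1.602e-13 J/MeV = 1.8603e-10 J
Per mole: 1.8603e-10 J × 6.022e23 mol⁻¹ = 1.1203e+14 J/mol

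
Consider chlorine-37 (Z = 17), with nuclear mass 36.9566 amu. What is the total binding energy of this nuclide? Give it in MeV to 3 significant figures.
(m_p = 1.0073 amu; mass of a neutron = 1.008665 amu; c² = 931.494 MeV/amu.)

317 MeV

With 17 protons and 20 neutrons (A = 37):
Mass of separated nucleons = 17(1.0073) + 20(1.008665) = 17.1241 + 20.173300 = 37.297400 amu
Δm = 37.297400 − 36.9566 = 0.340800 amu
Binding energy = Δm·c² = 0.340800 × 931.494 MeV/amu = 317.453 MeV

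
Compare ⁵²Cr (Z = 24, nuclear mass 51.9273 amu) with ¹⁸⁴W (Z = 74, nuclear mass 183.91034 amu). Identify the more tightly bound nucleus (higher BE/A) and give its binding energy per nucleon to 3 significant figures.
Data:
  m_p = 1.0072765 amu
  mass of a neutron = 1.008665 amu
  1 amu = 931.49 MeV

⁵²Cr: Σm = 24(1.0072765) + 28(1.008665) = 52.4172560 amu; Δm = 0.4899560 amu; E_B = 456.39 MeV; E_B/A = 8.777 MeV
¹⁸⁴W: Σm = 74(1.0072765) + 110(1.008665) = 185.4916110 amu; Δm = 1.5812710 amu; E_B = 1472.9 MeV; E_B/A = 8.005 MeV
⁵²Cr has the higher binding energy per nucleon, so it is the more tightly bound nucleus.

⁵²Cr; 8.78 MeV/nucleon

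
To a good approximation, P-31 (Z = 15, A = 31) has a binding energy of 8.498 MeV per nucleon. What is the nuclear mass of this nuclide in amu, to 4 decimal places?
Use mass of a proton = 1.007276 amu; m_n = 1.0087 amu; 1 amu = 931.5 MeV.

Total binding energy = 31 × 8.498 = 263.438 MeV
Mass defect = 263.438 MeV / (931.5 MeV/amu) = 0.282811 amu
Constituent mass = 15(1.007276) + 16(1.0087) = 31.248340 amu
Nuclear mass = 31.248340 − 0.282811 = 30.965529 amu ≈ 30.9655 amu (to 4 decimal places)

30.9655 amu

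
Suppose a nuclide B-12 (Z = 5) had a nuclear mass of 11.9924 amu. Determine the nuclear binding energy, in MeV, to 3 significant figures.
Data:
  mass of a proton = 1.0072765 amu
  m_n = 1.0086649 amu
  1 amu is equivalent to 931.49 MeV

Mass of separated nucleons = 5(1.0072765) + 7(1.0086649) = 5.0363825 + 7.0606543 = 12.0970368 amu
Δm = 12.0970368 − 11.9924 = 0.1046368 amu
Converting to energy: 0.1046368 amu × 931.49 MeV/amu = 97.4681 MeV

97.5 MeV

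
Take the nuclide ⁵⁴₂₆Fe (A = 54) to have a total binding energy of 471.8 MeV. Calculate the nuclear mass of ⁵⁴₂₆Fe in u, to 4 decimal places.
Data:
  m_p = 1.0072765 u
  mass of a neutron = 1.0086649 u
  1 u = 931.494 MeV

Mass defect = 471.8 MeV / (931.494 MeV/u) = 0.506498 u
Constituent mass = 26(1.0072765) + 28(1.0086649) = 54.4318062 u
Nuclear mass = 54.4318062 − 0.506498 = 53.9253082 u ≈ 53.9253 u (to 4 decimal places)

53.9253 u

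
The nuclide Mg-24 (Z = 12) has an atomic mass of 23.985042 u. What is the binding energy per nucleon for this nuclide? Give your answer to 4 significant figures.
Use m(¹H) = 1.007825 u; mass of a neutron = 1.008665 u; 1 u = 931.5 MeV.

Σm = 12·m(¹H) + 12·m_n = 12.093900 + 12.103980 = 24.197880 u
Mass defect Δm = 24.197880 − 23.985042 = 0.212838 u
E_B = 0.212838 × 931.5 = 198.259 MeV
Per nucleon: 198.259 / 24 = 8.261 MeV

8.261 MeV/nucleon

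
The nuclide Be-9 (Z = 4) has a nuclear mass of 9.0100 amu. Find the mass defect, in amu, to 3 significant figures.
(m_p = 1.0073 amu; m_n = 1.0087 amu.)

With 4 protons and 5 neutrons (A = 9):
Σm = 4·m_p + 5·m_n = 4.0292 + 5.0435 = 9.0727 amu
The mass defect is 9.0727 − 9.0100 = 0.0627 amu.

0.0627 amu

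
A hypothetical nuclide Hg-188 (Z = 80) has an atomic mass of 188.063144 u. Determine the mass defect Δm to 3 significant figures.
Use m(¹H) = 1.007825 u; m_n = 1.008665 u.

The nucleus contains 80 protons and 188 − 80 = 108 neutrons.
Mass of separated nucleons = 80(1.007825) + 108(1.008665) = 80.626000 + 108.935820 = 189.561820 u
Δm = 189.561820 − 188.063144 = 1.498676 u

1.50 u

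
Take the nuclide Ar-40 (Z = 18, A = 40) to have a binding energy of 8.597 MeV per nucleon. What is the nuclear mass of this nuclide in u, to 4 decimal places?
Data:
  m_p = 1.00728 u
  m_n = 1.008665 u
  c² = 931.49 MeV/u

Total binding energy = 40 × 8.597 = 343.880 MeV
Mass defect = 343.880 MeV / (931.49 MeV/u) = 0.369172 u
Constituent mass = 18(1.00728) + 22(1.008665) = 40.321670 u
Nuclear mass = 40.321670 − 0.369172 = 39.952498 u ≈ 39.9525 u (to 4 decimal places)

39.9525 u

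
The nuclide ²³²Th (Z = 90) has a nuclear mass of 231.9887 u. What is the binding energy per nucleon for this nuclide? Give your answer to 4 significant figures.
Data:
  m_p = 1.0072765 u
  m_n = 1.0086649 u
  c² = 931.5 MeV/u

With 90 protons and 142 neutrons (A = 232):
Mass of separated nucleons = 90(1.0072765) + 142(1.0086649) = 90.6548850 + 143.2304158 = 233.8853008 u
Δm = 233.8853008 − 231.9887 = 1.8966008 u
Converting to energy: 1.8966008 u × 931.5 MeV/u = 1766.68 MeV
Per nucleon: 1766.68 / 232 = 7.615 MeV

7.615 MeV/nucleon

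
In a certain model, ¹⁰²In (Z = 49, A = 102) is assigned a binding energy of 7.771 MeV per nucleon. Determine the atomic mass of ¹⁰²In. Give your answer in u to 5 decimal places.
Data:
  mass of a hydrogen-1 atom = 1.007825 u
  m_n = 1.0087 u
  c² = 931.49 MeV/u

Total binding energy = 102 × 7.771 = 792.642 MeV
Mass defect = 792.642 MeV / (931.49 MeV/u) = 0.8509399 u
Constituent mass = 49(1.007825) + 53(1.0087) = 102.844525 u
Atomic mass = 102.844525 − 0.8509399 = 101.9935851 u ≈ 101.99359 u (to 5 decimal places)

101.99359 u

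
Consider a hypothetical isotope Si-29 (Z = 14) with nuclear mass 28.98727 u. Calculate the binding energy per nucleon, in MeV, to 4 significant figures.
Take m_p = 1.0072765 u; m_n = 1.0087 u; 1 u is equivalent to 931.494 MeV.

With 14 protons and 15 neutrons (A = 29):
Mass of separated nucleons = 14(1.0072765) + 15(1.0087) = 14.1018710 + 15.1305 = 29.2323710 u
Mass defect Δm = 29.2323710 − 28.98727 = 0.2451010 u
Converting to energy: 0.2451010 u × 931.494 MeV/u = 228.310 MeV
Dividing by A = 29 gives 7.873 MeV per nucleon.

7.873 MeV/nucleon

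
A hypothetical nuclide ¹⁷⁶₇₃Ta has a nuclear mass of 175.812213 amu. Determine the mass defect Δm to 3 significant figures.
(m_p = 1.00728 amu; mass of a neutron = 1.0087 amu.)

The nucleus contains 73 protons and 176 − 73 = 103 neutrons.
Mass of separated nucleons = 73(1.00728) + 103(1.0087) = 73.53144 + 103.8961 = 177.42754 amu
The mass defect is 177.42754 − 175.812213 = 1.615327 amu.

1.62 amu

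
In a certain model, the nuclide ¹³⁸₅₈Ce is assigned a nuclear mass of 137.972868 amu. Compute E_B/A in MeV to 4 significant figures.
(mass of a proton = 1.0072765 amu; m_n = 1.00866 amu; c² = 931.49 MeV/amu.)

Mass of separated nucleons = 58(1.0072765) + 80(1.00866) = 58.4220370 + 80.69280 = 139.1148370 amu
Δm = 139.1148370 − 137.972868 = 1.1419690 amu
Binding energy = Δm·c² = 1.1419690 × 931.49 MeV/amu = 1063.73 MeV
BE/A = 1063.73 MeV / 138 = 7.708 MeV/nucleon

7.708 MeV/nucleon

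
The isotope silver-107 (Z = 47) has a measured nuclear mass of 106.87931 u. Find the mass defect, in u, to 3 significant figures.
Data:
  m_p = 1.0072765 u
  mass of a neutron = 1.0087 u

0.985 u

Z = 47, so N = A − Z = 107 − 47 = 60.
Mass of separated nucleons = 47(1.0072765) + 60(1.0087) = 47.3419955 + 60.5220 = 107.8639955 u
Δm = 107.8639955 − 106.87931 = 0.9846855 u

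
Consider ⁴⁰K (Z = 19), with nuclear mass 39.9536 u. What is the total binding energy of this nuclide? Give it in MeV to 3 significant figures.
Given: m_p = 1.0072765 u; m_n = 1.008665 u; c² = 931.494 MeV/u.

342 MeV

With 19 protons and 21 neutrons (A = 40):
Σm = 19·m_p + 21·m_n = 19.1382535 + 21.181965 = 40.3202185 u
Δm = 40.3202185 − 39.9536 = 0.3666185 u
E_B = 0.3666185 × 931.494 = 341.503 MeV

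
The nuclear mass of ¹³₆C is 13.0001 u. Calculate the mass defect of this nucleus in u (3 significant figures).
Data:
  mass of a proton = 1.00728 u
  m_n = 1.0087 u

0.104 u

Total constituent mass: 6 × 1.00728 + 7 × 1.0087 = 13.10458 u
The mass defect is 13.10458 − 13.0001 = 0.10448 u.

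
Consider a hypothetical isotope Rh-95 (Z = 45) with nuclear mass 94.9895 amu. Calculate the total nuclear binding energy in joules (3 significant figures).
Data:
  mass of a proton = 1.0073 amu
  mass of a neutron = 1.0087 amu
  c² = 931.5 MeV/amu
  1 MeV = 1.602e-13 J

The nucleus contains 45 protons and 95 − 45 = 50 neutrons.
Mass of separated nucleons = 45(1.0073) + 50(1.0087) = 45.3285 + 50.4350 = 95.7635 amu
The mass defect is 95.7635 − 94.9895 = 0.7740 amu.
E_B = 0.7740 × 931.5 = 720.981 MeV
In joules: 720.981 MeV × 1.602e-13 J/MeV = 1.1550e-10 J

1.16e-10 J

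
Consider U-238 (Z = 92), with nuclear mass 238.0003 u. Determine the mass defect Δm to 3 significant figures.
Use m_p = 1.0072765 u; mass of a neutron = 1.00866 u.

With 92 protons and 146 neutrons (A = 238):
Mass of separated nucleons = 92(1.0072765) + 146(1.00866) = 92.6694380 + 147.26436 = 239.9337980 u
Mass defect Δm = 239.9337980 − 238.0003 = 1.9334980 u

1.93 u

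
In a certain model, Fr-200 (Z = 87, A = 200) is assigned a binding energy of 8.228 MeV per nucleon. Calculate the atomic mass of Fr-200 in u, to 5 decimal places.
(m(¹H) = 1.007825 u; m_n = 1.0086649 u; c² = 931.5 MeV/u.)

199.89330 u

Total binding energy = 200 × 8.228 = 1645.600 MeV
Mass defect = 1645.600 MeV / (931.5 MeV/u) = 1.7666130 u
Constituent mass = 87(1.007825) + 113(1.0086649) = 201.6599087 u
Atomic mass = 201.6599087 − 1.7666130 = 199.8932957 u ≈ 199.89330 u (to 5 decimal places)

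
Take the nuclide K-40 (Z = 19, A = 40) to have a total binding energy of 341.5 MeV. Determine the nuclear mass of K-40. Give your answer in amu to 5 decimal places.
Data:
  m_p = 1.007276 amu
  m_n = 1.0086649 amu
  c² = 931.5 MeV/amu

Mass defect = 341.5 MeV / (931.5 MeV/amu) = 0.3666130 amu
Constituent mass = 19(1.007276) + 21(1.0086649) = 40.3202069 amu
Nuclear mass = 40.3202069 − 0.3666130 = 39.9535939 amu ≈ 39.95359 amu (to 5 decimal places)

39.95359 amu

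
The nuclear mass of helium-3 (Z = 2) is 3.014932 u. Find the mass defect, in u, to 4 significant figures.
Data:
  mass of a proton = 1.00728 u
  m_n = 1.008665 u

Total constituent mass: 2 × 1.00728 + 1 × 1.008665 = 3.023225 u
The mass defect is 3.023225 − 3.014932 = 0.008293 u.

0.008293 u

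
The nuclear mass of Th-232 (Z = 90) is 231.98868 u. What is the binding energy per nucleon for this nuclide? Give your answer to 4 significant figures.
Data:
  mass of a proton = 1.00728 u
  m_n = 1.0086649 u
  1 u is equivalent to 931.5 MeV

Z = 90, so N = A − Z = 232 − 90 = 142.
Total constituent mass: 90 × 1.00728 + 142 × 1.0086649 = 233.8856158 u
Mass defect Δm = 233.8856158 − 231.98868 = 1.8969358 u
E_B = 1.8969358 × 931.5 = 1767.00 MeV
Dividing by A = 232 gives 7.616 MeV per nucleon.

7.616 MeV/nucleon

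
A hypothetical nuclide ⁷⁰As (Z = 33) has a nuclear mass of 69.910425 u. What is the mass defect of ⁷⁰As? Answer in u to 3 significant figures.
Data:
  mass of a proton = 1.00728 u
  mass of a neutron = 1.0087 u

Z = 33, so N = A − Z = 70 − 33 = 37.
Mass of separated nucleons = 33(1.00728) + 37(1.0087) = 33.24024 + 37.3219 = 70.56214 u
The mass defect is 70.56214 − 69.910425 = 0.651715 u.

0.652 u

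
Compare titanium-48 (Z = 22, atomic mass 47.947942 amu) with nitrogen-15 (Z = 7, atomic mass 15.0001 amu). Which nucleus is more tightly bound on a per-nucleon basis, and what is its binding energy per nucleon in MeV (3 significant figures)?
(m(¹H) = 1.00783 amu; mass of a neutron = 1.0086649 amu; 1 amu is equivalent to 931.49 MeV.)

titanium-48: Σm = 22(1.00783) + 26(1.0086649) = 48.3975474 amu; Δm = 0.4496054 amu; E_B = 418.80 MeV; E_B/A = 8.725 MeV
nitrogen-15: Σm = 7(1.00783) + 8(1.0086649) = 15.1241292 amu; Δm = 0.1240292 amu; E_B = 115.53 MeV; E_B/A = 7.702 MeV
titanium-48 has the higher binding energy per nucleon, so it is the more tightly bound nucleus.

titanium-48; 8.73 MeV/nucleon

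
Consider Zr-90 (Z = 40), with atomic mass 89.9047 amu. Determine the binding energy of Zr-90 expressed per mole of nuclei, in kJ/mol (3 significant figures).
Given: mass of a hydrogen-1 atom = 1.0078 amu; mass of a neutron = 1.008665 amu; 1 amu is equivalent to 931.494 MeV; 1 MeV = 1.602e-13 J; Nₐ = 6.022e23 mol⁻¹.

With 40 protons and 50 neutrons (A = 90):
Mass of separated nucleons = 40(1.0078) + 50(1.008665) = 40.3120 + 50.433250 = 90.745250 amu
The mass defect is 90.745250 − 89.9047 = 0.840550 amu.
Converting to energy: 0.840550 amu × 931.494 MeV/amu = 782.967 MeV
Per nucleus in joules: 782.967 MeV × 1.602e-13 J/MeV = 1.2543e-10 J
Per mole: 1.2543e-10 J × 6.022e23 mol⁻¹ = 7.5534e+13 J/mol

7.55e+10 kJ/mol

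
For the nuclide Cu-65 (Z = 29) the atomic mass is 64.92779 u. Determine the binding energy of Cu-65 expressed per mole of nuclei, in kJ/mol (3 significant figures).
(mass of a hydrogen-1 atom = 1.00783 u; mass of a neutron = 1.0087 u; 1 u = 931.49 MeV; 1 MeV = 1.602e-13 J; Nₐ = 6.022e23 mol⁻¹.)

With 29 protons and 36 neutrons (A = 65):
Σm = 29·m(¹H) + 36·m_n = 29.22707 + 36.3132 = 65.54027 u
Mass defect Δm = 65.54027 − 64.92779 = 0.61248 u
Binding energy = Δm·c² = 0.61248 × 931.49 MeV/u = 570.519 MeV
Per nucleus in joules: 570.519 MeV × 1.602e-13 J/MeV = 9.1397e-11 J
Per mole: 9.1397e-11 J × 6.022e23 mol⁻¹ = 5.5039e+13 J/mol

5.50e+10 kJ/mol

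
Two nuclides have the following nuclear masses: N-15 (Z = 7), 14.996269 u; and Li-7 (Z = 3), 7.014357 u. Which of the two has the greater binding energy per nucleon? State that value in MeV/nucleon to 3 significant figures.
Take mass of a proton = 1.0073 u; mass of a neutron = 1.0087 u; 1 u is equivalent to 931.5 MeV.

N-15; 7.73 MeV/nucleon

N-15: Σm = 7(1.0073) + 8(1.0087) = 15.1207 u; Δm = 0.124431 u; E_B = 115.91 MeV; E_B/A = 7.727 MeV
Li-7: Σm = 3(1.0073) + 4(1.0087) = 7.0567 u; Δm = 0.042343 u; E_B = 39.4425 MeV; E_B/A = 5.6346 MeV
N-15 has the higher binding energy per nucleon, so it is the more tightly bound nucleus.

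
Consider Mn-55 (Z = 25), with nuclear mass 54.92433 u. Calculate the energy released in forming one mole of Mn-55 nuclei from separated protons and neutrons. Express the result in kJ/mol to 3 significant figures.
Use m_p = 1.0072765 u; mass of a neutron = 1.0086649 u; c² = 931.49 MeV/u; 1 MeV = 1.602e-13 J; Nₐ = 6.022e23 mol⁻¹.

4.65e+10 kJ/mol

Total constituent mass: 25 × 1.0072765 + 30 × 1.0086649 = 55.4418595 u
Mass defect Δm = 55.4418595 − 54.92433 = 0.5175295 u
Converting to energy: 0.5175295 u × 931.49 MeV/u = 482.074 MeV
Per nucleus in joules: 482.074 MeV × 1.602e-13 J/MeV = 7.7228e-11 J
Per mole: 7.7228e-11 J × 6.022e23 mol⁻¹ = 4.6507e+13 J/mol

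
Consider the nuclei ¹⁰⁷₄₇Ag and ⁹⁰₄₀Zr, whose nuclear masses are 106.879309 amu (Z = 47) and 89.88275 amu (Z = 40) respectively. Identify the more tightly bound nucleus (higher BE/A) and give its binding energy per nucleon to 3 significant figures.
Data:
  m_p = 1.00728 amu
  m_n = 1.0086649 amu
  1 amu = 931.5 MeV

⁹⁰₄₀Zr; 8.71 MeV/nucleon

¹⁰⁷₄₇Ag: Σm = 47(1.00728) + 60(1.0086649) = 107.8620540 amu; Δm = 0.9827450 amu; E_B = 915.43 MeV; E_B/A = 8.555 MeV
⁹⁰₄₀Zr: Σm = 40(1.00728) + 50(1.0086649) = 90.7244450 amu; Δm = 0.8416950 amu; E_B = 784.04 MeV; E_B/A = 8.712 MeV
⁹⁰₄₀Zr has the higher binding energy per nucleon, so it is the more tightly bound nucleus.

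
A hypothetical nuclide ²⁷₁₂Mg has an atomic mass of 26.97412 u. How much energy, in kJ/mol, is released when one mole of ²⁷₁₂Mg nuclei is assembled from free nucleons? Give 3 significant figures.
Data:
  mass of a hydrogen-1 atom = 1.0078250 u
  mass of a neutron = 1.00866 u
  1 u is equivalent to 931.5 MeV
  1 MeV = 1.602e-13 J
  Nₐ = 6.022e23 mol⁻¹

Σm = 12·m(¹H) + 15·m_n = 12.0939000 + 15.12990 = 27.2238000 u
Δm = 27.2238000 − 26.97412 = 0.2496800 u
E_B = 0.2496800 × 931.5 = 232.577 MeV
Per nucleus in joules: 232.577 MeV × 1.602e-13 J/MeV = 3.7259e-11 J
Per mole: 3.7259e-11 J × 6.022e23 mol⁻¹ = 2.2437e+13 J/mol

2.24e+10 kJ/mol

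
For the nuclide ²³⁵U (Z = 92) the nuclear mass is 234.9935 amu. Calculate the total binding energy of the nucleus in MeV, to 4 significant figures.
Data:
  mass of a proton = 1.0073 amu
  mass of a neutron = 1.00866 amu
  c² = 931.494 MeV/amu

Σm = 92·m_p + 143·m_n = 92.6716 + 144.23838 = 236.90998 amu
Δm = 236.90998 − 234.9935 = 1.91648 amu
E_B = 1.91648 × 931.494 = 1785.19 MeV

1785 MeV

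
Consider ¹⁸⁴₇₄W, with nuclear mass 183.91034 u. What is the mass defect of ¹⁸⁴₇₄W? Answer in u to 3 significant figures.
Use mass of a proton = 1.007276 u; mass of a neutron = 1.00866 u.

1.58 u

The nucleus contains 74 protons and 184 − 74 = 110 neutrons.
Total constituent mass: 74 × 1.007276 + 110 × 1.00866 = 185.491024 u
The mass defect is 185.491024 − 183.91034 = 1.580684 u.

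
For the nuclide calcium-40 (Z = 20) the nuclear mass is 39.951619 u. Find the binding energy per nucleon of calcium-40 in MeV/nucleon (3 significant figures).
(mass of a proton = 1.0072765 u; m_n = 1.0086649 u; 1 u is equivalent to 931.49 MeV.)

The nucleus contains 20 protons and 40 − 20 = 20 neutrons.
Total constituent mass: 20 × 1.0072765 + 20 × 1.0086649 = 40.3188280 u
Mass defect Δm = 40.3188280 − 39.951619 = 0.3672090 u
Binding energy = Δm·c² = 0.3672090 × 931.49 MeV/u = 342.052 MeV
Dividing by A = 40 gives 8.551 MeV per nucleon.

8.55 MeV/nucleon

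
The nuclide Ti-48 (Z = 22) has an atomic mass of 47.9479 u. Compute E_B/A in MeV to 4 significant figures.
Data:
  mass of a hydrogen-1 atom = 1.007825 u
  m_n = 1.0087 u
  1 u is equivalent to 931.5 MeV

The nucleus contains 22 protons and 48 − 22 = 26 neutrons.
Mass of separated nucleons = 22(1.007825) + 26(1.0087) = 22.172150 + 26.2262 = 48.398350 u
The mass defect is 48.398350 − 47.9479 = 0.450450 u.
Converting to energy: 0.450450 u × 931.5 MeV/u = 419.594 MeV
BE/A = 419.594 MeV / 48 = 8.742 MeV/nucleon

8.742 MeV/nucleon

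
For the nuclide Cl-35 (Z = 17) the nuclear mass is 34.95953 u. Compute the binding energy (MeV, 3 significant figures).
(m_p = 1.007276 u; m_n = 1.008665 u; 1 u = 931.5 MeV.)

298 MeV

The nucleus contains 17 protons and 35 − 17 = 18 neutrons.
Mass of separated nucleons = 17(1.007276) + 18(1.008665) = 17.123692 + 18.155970 = 35.279662 u
Δm = 35.279662 − 34.95953 = 0.320132 u
Binding energy = Δm·c² = 0.320132 × 931.5 MeV/u = 298.203 MeV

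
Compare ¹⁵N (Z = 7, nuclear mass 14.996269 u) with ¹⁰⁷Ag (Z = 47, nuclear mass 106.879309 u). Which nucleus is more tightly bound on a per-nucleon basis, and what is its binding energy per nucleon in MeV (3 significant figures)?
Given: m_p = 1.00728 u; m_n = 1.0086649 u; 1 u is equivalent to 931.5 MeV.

¹⁵N: Σm = 7(1.00728) + 8(1.0086649) = 15.1202792 u; Δm = 0.1240102 u; E_B = 115.52 MeV; E_B/A = 7.701 MeV
¹⁰⁷Ag: Σm = 47(1.00728) + 60(1.0086649) = 107.8620540 u; Δm = 0.9827450 u; E_B = 915.43 MeV; E_B/A = 8.555 MeV
¹⁰⁷Ag has the higher binding energy per nucleon, so it is the more tightly bound nucleus.

¹⁰⁷Ag; 8.56 MeV/nucleon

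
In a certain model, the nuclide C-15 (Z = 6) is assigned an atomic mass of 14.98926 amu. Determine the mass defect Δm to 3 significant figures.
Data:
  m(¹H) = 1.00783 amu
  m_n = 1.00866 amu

0.136 amu

The nucleus contains 6 protons and 15 − 6 = 9 neutrons.
Σm = 6·m(¹H) + 9·m_n = 6.04698 + 9.07794 = 15.12492 amu
Δm = 15.12492 − 14.98926 = 0.13566 amu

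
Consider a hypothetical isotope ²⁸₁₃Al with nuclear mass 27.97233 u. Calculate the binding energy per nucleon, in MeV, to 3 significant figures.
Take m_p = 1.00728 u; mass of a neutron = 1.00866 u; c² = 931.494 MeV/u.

The nucleus contains 13 protons and 28 − 13 = 15 neutrons.
Σm = 13·m_p + 15·m_n = 13.09464 + 15.12990 = 28.22454 u
Δm = 28.22454 − 27.97233 = 0.25221 u
Binding energy = Δm·c² = 0.25221 × 931.494 MeV/u = 234.932 MeV
Dividing by A = 28 gives 8.390 MeV per nucleon.

8.39 MeV/nucleon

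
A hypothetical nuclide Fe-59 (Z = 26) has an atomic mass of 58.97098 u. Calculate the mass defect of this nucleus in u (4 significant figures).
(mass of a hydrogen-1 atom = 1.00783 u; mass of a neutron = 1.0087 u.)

0.5197 u

Σm = 26·m(¹H) + 33·m_n = 26.20358 + 33.2871 = 59.49068 u
Δm = 59.49068 − 58.97098 = 0.51970 u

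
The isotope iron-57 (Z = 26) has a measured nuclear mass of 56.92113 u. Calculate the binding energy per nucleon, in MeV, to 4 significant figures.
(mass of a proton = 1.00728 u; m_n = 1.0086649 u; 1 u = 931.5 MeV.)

8.772 MeV/nucleon

Z = 26, so N = A − Z = 57 − 26 = 31.
Σm = 26·m_p + 31·m_n = 26.18928 + 31.2686119 = 57.4578919 u
The mass defect is 57.4578919 − 56.92113 = 0.5367619 u.
Converting to energy: 0.5367619 u × 931.5 MeV/u = 499.994 MeV
BE/A = 499.994 MeV / 57 = 8.772 MeV/nucleon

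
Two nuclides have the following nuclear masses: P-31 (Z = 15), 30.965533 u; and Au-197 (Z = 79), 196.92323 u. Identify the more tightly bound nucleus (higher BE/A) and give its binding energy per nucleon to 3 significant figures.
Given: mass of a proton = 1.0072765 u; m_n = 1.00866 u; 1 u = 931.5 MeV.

P-31; 8.48 MeV/nucleon

P-31: Σm = 15(1.0072765) + 16(1.00866) = 31.2477075 u; Δm = 0.2821745 u; E_B = 262.85 MeV; E_B/A = 8.479 MeV
Au-197: Σm = 79(1.0072765) + 118(1.00866) = 198.5967235 u; Δm = 1.6734935 u; E_B = 1558.9 MeV; E_B/A = 7.913 MeV
P-31 has the higher binding energy per nucleon, so it is the more tightly bound nucleus.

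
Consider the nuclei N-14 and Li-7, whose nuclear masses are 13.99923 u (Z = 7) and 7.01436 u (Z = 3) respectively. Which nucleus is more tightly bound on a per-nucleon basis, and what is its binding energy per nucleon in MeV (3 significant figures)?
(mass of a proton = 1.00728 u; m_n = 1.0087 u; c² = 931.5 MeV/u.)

N-14; 7.49 MeV/nucleon

N-14: Σm = 7(1.00728) + 7(1.0087) = 14.11186 u; Δm = 0.11263 u; E_B = 104.91 MeV; E_B/A = 7.494 MeV
Li-7: Σm = 3(1.00728) + 4(1.0087) = 7.05664 u; Δm = 0.04228 u; E_B = 39.384 MeV; E_B/A = 5.626 MeV
N-14 has the higher binding energy per nucleon, so it is the more tightly bound nucleus.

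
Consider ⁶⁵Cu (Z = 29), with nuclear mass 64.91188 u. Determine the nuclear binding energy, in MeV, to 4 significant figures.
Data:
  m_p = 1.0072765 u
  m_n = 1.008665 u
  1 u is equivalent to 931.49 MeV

Σm = 29·m_p + 36·m_n = 29.2110185 + 36.311940 = 65.5229585 u
Mass defect Δm = 65.5229585 − 64.91188 = 0.6110785 u
Binding energy = Δm·c² = 0.6110785 × 931.49 MeV/u = 569.214 MeV

569.2 MeV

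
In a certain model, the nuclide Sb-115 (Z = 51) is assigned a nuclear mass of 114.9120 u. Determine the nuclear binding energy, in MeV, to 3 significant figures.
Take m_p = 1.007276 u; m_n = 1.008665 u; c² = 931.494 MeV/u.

944 MeV

Total constituent mass: 51 × 1.007276 + 64 × 1.008665 = 115.925636 u
Mass defect Δm = 115.925636 − 114.9120 = 1.013636 u
Binding energy = Δm·c² = 1.013636 × 931.494 MeV/u = 944.196 MeV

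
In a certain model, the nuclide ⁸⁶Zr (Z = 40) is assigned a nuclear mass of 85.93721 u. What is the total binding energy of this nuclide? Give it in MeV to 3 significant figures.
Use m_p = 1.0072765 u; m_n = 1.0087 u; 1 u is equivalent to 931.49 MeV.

With 40 protons and 46 neutrons (A = 86):
Total constituent mass: 40 × 1.0072765 + 46 × 1.0087 = 86.6912600 u
The mass defect is 86.6912600 − 85.93721 = 0.7540500 u.
E_B = 0.7540500 × 931.49 = 702.390 MeV

702 MeV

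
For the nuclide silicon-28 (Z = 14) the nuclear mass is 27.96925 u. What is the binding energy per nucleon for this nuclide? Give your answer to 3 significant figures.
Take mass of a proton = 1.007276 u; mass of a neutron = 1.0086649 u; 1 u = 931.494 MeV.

With 14 protons and 14 neutrons (A = 28):
Σm = 14·m_p + 14·m_n = 14.101864 + 14.1213086 = 28.2231726 u
Δm = 28.2231726 − 27.96925 = 0.2539226 u
Converting to energy: 0.2539226 u × 931.494 MeV/u = 236.527 MeV
BE/A = 236.527 MeV / 28 = 8.447 MeV/nucleon

8.45 MeV/nucleon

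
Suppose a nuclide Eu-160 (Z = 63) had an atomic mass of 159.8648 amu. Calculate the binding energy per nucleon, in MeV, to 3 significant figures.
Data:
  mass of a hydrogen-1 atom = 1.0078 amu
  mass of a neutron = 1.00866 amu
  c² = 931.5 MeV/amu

8.54 MeV/nucleon

The nucleus contains 63 protons and 160 − 63 = 97 neutrons.
Total constituent mass: 63 × 1.0078 + 97 × 1.00866 = 161.33142 amu
Δm = 161.33142 − 159.8648 = 1.46662 amu
Binding energy = Δm·c² = 1.46662 × 931.5 MeV/amu = 1366.157 MeV
Per nucleon: 1366.157 / 160 = 8.538 MeV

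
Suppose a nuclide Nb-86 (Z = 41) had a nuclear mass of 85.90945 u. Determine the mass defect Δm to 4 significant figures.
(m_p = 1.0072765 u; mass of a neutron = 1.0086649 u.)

0.7788 u

Z = 41, so N = A − Z = 86 − 41 = 45.
Total constituent mass: 41 × 1.0072765 + 45 × 1.0086649 = 86.6882570 u
Mass defect Δm = 86.6882570 − 85.90945 = 0.7788070 u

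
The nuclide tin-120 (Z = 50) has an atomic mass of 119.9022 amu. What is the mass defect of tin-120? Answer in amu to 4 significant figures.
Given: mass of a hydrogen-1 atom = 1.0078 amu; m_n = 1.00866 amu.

1.094 amu

Z = 50, so N = A − Z = 120 − 50 = 70.
Total constituent mass: 50 × 1.0078 + 70 × 1.00866 = 120.99620 amu
Mass defect Δm = 120.99620 − 119.9022 = 1.09400 amu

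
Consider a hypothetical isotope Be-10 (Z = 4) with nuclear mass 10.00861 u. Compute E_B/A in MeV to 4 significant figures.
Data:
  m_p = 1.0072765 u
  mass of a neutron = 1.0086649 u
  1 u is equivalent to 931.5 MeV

6.752 MeV/nucleon

Mass of separated nucleons = 4(1.0072765) + 6(1.0086649) = 4.0291060 + 6.0519894 = 10.0810954 u
Mass defect Δm = 10.0810954 − 10.00861 = 0.0724854 u
E_B = 0.0724854 × 931.5 = 67.5202 MeV
Dividing by A = 10 gives 6.752 MeV per nucleon.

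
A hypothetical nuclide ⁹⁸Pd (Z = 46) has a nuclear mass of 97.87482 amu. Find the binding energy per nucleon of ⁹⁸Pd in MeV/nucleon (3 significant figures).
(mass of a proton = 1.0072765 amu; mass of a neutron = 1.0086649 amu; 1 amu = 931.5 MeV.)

8.65 MeV/nucleon

The nucleus contains 46 protons and 98 − 46 = 52 neutrons.
Σm = 46·m_p + 52·m_n = 46.3347190 + 52.4505748 = 98.7852938 amu
Mass defect Δm = 98.7852938 − 97.87482 = 0.9104738 amu
E_B = 0.9104738 × 931.5 = 848.106 MeV
Dividing by A = 98 gives 8.654 MeV per nucleon.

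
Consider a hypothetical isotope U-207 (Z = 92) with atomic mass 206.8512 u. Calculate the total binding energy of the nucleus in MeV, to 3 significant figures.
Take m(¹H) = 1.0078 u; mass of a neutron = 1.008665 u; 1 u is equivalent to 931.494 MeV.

Total constituent mass: 92 × 1.0078 + 115 × 1.008665 = 208.714075 u
Mass defect Δm = 208.714075 − 206.8512 = 1.862875 u
E_B = 1.862875 × 931.494 = 1735.26 MeV

1740 MeV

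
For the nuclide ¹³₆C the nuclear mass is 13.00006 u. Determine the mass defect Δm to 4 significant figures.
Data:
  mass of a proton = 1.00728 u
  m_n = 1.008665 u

0.1043 u

With 6 protons and 7 neutrons (A = 13):
Σm = 6·m_p + 7·m_n = 6.04368 + 7.060655 = 13.104335 u
The mass defect is 13.104335 − 13.00006 = 0.104275 u.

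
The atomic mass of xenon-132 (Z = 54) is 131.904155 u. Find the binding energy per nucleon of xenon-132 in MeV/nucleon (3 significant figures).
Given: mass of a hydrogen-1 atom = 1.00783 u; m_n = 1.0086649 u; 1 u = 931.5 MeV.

8.43 MeV/nucleon

Z = 54, so N = A − Z = 132 − 54 = 78.
Σm = 54·m(¹H) + 78·m_n = 54.42282 + 78.6758622 = 133.0986822 u
Mass defect Δm = 133.0986822 − 131.904155 = 1.1945272 u
Binding energy = Δm·c² = 1.1945272 × 931.5 MeV/u = 1112.70 MeV
Per nucleon: 1112.70 / 132 = 8.430 MeV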